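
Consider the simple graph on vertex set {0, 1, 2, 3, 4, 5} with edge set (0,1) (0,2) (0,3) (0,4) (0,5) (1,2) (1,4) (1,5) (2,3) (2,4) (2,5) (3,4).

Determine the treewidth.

3

A width-3 tree decomposition is:
Bags: B1 = {0, 2, 3, 4}  B2 = {0, 1, 2, 4}  B3 = {0, 1, 2, 5}
Tree: B1–B2, B2–B3
Each bag holds 4 vertices, so the decomposition has width 3, which upper-bounds the treewidth. For the lower bound, the 4 vertices {0, 1, 2, 4} are pairwise adjacent, and any tree decomposition puts a clique entirely inside one bag — forcing width ≥ 3. The upper and lower bounds meet at 3, so that is the treewidth.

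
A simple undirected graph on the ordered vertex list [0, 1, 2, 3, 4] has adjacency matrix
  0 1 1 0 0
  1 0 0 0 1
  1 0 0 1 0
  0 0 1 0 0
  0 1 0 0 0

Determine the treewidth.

1

A width-1 tree decomposition is:
Bags: B1 = {2, 3}  B2 = {0, 2}  B3 = {0, 1}  B4 = {1, 4}
Tree: B1–B2, B2–B3, B3–B4
Each bag holds 2 vertices, so the decomposition has width 1, which upper-bounds the treewidth. G has an edge, so its treewidth is at least 1. Therefore the treewidth is 1.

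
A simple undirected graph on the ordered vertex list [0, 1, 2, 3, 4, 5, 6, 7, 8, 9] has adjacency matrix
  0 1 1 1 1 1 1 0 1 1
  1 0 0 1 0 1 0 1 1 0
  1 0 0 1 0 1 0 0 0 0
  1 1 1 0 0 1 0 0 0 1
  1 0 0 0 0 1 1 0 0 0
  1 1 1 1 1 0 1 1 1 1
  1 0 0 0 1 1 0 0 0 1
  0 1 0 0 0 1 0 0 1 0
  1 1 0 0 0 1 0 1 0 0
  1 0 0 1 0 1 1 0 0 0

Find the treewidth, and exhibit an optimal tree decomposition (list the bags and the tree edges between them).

Each bag holds 4 vertices, so the decomposition has width 3, which upper-bounds the treewidth. Conversely, {0, 1, 5, 8} is a clique of size 4, and the vertices of any clique must share a bag in every tree decomposition; so some bag has ≥ 4 vertices and tw(G) ≥ 3. Therefore the treewidth is 3.

Treewidth 3.
One optimal decomposition is:
Bags: B1 = {0, 1, 3, 5}  B2 = {0, 3, 5, 9}  B3 = {0, 5, 6, 9}  B4 = {0, 2, 3, 5}  B5 = {0, 4, 5, 6}  B6 = {0, 1, 5, 8}  B7 = {1, 5, 7, 8}
Tree: B1–B2, B2–B3, B1–B4, B3–B5, B1–B6, B6–B7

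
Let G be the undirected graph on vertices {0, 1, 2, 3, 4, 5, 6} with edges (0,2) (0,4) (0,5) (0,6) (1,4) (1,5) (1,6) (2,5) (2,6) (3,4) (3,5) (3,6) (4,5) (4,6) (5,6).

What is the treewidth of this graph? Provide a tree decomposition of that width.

The largest bag has 4 vertices, giving width 3; this decomposition certifies tw(G) ≤ 3. On the other hand G contains the 4-clique {0, 2, 5, 6}. A clique must lie in a single bag of any decomposition, so no decomposition can have width below 3. Hence tw(G) = 3 exactly.

Treewidth 3.
One optimal decomposition is:
Bags: B1 = {1, 4, 5, 6}  B2 = {0, 4, 5, 6}  B3 = {3, 4, 5, 6}  B4 = {0, 2, 5, 6}
Tree: B1–B2, B2–B3, B2–B4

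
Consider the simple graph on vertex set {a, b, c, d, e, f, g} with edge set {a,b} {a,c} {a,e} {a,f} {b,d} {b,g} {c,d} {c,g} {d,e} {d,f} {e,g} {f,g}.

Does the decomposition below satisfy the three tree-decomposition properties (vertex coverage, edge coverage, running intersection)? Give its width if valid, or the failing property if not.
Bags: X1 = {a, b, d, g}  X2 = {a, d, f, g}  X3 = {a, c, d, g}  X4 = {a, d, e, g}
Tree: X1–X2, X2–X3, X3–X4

Checking the three conditions: (i) the bags cover all of {a, b, c, d, e, f, g}; (ii) for each edge, some bag contains both endpoints; (iii) the bags containing any fixed vertex form a subtree. All hold, so the decomposition is valid with width 4 − 1 = 3.

Yes; width 3.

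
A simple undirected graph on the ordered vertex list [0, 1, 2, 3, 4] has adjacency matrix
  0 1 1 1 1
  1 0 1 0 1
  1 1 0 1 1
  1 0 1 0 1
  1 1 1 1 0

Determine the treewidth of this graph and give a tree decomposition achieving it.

The largest bag has 4 vertices, giving width 3; this decomposition certifies tw(G) ≤ 3. On the other hand G contains the 4-clique {0, 1, 2, 4}. A clique must lie in a single bag of any decomposition, so no decomposition can have width below 3. Hence tw(G) = 3 exactly.

Treewidth 3.
One such decomposition:
Bags: B1 = {0, 1, 2, 4}  B2 = {0, 2, 3, 4}
Tree: B1–B2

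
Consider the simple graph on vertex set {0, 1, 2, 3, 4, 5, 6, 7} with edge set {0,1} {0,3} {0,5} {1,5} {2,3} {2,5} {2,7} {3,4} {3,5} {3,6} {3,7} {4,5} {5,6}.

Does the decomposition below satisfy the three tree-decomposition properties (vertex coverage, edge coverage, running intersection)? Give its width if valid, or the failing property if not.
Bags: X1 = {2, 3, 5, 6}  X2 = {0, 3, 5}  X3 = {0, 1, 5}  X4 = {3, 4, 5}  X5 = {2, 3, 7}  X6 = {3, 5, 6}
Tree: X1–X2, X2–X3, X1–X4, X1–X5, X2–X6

A tree decomposition must satisfy three properties: every vertex lies in some bag; for every edge, both endpoints lie together in some bag; and for every vertex, the bags containing it form a connected subtree. Here bags containing vertex 6 are not connected in the tree, so the decomposition is invalid.

No — bags containing vertex 6 are not connected in the tree.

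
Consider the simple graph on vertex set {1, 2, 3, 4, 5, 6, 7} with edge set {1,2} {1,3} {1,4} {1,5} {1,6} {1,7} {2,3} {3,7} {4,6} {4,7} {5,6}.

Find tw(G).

2

A width-2 tree decomposition is:
Bags: B1 = {1, 2, 3}  B2 = {1, 3, 7}  B3 = {1, 4, 7}  B4 = {1, 4, 6}  B5 = {1, 5, 6}
Tree: B1–B2, B2–B3, B3–B4, B4–B5
Each bag holds 3 vertices, so the decomposition has width 2, which upper-bounds the treewidth. For the lower bound, the 3 vertices {1, 2, 3} are pairwise adjacent, and any tree decomposition puts a clique entirely inside one bag — forcing width ≥ 2. The upper and lower bounds meet at 2, so that is the treewidth.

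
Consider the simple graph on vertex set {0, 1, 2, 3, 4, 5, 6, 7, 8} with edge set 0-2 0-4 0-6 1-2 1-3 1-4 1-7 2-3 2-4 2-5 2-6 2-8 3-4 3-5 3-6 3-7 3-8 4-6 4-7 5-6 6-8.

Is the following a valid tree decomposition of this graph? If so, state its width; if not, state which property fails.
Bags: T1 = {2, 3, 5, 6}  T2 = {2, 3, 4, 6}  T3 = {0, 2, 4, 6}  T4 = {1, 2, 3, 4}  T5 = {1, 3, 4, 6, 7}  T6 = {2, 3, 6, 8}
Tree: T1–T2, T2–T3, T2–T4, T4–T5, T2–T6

No — bags containing vertex 6 are not connected in the tree.

A tree decomposition must satisfy three properties: every vertex lies in some bag; for every edge, both endpoints lie together in some bag; and for every vertex, the bags containing it form a connected subtree. Here bags containing vertex 6 are not connected in the tree, so the decomposition is invalid.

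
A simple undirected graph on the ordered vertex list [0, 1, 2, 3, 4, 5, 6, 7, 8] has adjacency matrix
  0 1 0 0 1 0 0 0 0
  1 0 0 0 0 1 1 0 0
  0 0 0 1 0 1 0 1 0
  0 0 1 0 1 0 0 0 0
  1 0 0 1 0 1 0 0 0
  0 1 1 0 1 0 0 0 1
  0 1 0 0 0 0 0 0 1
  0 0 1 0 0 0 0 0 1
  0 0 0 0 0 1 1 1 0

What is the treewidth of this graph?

A width-3 tree decomposition is:
Bags: B1 = {2, 3, 4, 7}  B2 = {2, 4, 5, 7}  B3 = {4, 5, 7, 8}  B4 = {0, 4, 5, 8}  B5 = {0, 1, 5, 8}  B6 = {0, 1, 6, 8}
Tree: B1–B2, B2–B3, B3–B4, B4–B5, B5–B6
Each bag holds 4 vertices, so the decomposition has width 3, which upper-bounds the treewidth. For the lower bound: the 4 vertex sets {2,3,7}, {4}, {5}, {0,1,6,8} are disjoint, each induces a connected subgraph, and every pair is joined by at least one edge of G. Contracting each set to a single vertex therefore yields K_{4} as a minor, and since treewidth is minor-monotone, tw(G) ≥ tw(K_{4}) = 3. The upper and lower bounds meet at 3, so that is the treewidth.

3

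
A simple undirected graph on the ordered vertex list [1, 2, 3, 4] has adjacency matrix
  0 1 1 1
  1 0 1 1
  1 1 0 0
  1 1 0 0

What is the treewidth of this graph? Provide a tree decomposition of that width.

Treewidth 2.
One optimal decomposition is:
Bags: B1 = {1, 2, 3}  B2 = {1, 2, 4}
Tree: B1–B2

Each bag holds 3 vertices, so the decomposition has width 2, which upper-bounds the treewidth. For the lower bound, the 3 vertices {1, 2, 3} are pairwise adjacent, and any tree decomposition puts a clique entirely inside one bag — forcing width ≥ 2. Therefore the treewidth is 2.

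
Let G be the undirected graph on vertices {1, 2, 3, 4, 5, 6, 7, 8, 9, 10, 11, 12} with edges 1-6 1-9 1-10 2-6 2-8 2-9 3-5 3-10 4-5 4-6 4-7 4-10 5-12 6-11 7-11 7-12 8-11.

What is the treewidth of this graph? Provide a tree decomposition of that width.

Treewidth 3.
One such decomposition:
Bags: B1 = {3, 5, 7, 12}  B2 = {3, 4, 5, 7}  B3 = {3, 4, 7, 10}  B4 = {4, 7, 10, 11}  B5 = {4, 6, 10, 11}  B6 = {1, 6, 10, 11}  B7 = {1, 6, 8, 11}  B8 = {1, 2, 6, 8}  B9 = {1, 2, 8, 9}
Tree: B1–B2, B2–B3, B3–B4, B4–B5, B5–B6, B6–B7, B7–B8, B8–B9

Every bag has size at most 4, so the width is 4 − 1 = 3 and tw(G) ≤ 3. For the lower bound: the 4 vertex sets {3,5,12}, {7}, {4}, {1,6,10,11} are disjoint, each induces a connected subgraph, and every pair is joined by at least one edge of G. Contracting each set to a single vertex therefore yields K_{4} as a minor, and since treewidth is minor-monotone, tw(G) ≥ tw(K_{4}) = 3. Hence tw(G) = 3 exactly.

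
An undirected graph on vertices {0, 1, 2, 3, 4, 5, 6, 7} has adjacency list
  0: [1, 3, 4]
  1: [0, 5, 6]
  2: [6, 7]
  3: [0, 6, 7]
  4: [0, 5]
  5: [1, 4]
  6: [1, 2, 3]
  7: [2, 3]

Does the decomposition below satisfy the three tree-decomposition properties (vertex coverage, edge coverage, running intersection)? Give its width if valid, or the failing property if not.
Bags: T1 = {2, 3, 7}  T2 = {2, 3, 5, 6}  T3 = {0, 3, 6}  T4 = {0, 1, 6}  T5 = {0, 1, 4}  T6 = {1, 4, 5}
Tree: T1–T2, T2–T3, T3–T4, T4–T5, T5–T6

A tree decomposition must satisfy three properties: every vertex lies in some bag; for every edge, both endpoints lie together in some bag; and for every vertex, the bags containing it form a connected subtree. Here bags containing vertex 5 are not connected in the tree, so the decomposition is invalid.

No — bags containing vertex 5 are not connected in the tree.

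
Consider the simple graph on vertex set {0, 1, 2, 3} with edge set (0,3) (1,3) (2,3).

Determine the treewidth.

1

A width-1 tree decomposition is:
Bags: B1 = {1, 3}  B2 = {0, 3}  B3 = {2, 3}
Tree: B1–B2, B1–B3
The largest bag has 2 vertices, giving width 1; this decomposition certifies tw(G) ≤ 1. G has an edge, so its treewidth is at least 1. Hence tw(G) = 1 exactly.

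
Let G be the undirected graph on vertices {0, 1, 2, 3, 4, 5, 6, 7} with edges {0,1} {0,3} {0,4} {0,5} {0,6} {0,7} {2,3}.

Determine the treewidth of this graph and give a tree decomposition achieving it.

Each bag holds 2 vertices, so the decomposition has width 1, which upper-bounds the treewidth. Any graph with an edge has treewidth ≥ 1, and G has the edge 1–0. Combining the bounds, tw(G) = 1.

Treewidth 1.
One such decomposition:
Bags: B1 = {0, 1}  B2 = {0, 7}  B3 = {0, 4}  B4 = {0, 6}  B5 = {0, 3}  B6 = {0, 5}  B7 = {2, 3}
Tree: B1–B2, B2–B3, B1–B4, B4–B5, B2–B6, B5–B7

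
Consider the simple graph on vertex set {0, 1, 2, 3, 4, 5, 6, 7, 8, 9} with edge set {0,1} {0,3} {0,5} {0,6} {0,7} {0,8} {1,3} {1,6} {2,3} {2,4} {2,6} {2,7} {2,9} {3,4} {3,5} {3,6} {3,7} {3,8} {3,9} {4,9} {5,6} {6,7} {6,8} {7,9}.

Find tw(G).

3

A width-3 tree decomposition is:
Bags: B1 = {2, 3, 7, 9}  B2 = {2, 3, 4, 9}  B3 = {2, 3, 6, 7}  B4 = {0, 3, 6, 7}  B5 = {0, 3, 5, 6}  B6 = {0, 1, 3, 6}  B7 = {0, 3, 6, 8}
Tree: B1–B2, B1–B3, B3–B4, B4–B5, B5–B6, B5–B7
The largest bag has 4 vertices, giving width 3; this decomposition certifies tw(G) ≤ 3. Conversely, {2, 3, 4, 9} is a clique of size 4, and the vertices of any clique must share a bag in every tree decomposition; so some bag has ≥ 4 vertices and tw(G) ≥ 3. The upper and lower bounds meet at 3, so that is the treewidth.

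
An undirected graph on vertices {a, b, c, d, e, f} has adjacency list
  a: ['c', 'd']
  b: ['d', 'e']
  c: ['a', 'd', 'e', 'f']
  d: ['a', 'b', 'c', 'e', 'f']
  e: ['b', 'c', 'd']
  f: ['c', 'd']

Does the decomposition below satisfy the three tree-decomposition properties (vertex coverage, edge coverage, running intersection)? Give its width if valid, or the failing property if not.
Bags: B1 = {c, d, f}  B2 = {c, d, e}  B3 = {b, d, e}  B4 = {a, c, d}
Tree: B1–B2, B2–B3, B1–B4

Yes; width 2.

Every vertex of G appears in some bag (union = {a, b, c, d, e, f}); every edge is covered by a bag; and for each vertex v the set of bags containing v is connected in the bag tree. The decomposition is therefore valid. The largest bag has 3 vertices, so the width is 2.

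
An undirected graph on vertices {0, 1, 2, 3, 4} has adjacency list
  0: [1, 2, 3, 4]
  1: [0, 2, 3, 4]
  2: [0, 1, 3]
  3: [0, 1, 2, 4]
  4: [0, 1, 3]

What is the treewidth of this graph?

A width-3 tree decomposition is:
Bags: B1 = {0, 1, 3, 4}  B2 = {0, 1, 2, 3}
Tree: B1–B2
The largest bag has 4 vertices, giving width 3; this decomposition certifies tw(G) ≤ 3. For the lower bound, the 4 vertices {0, 1, 2, 3} are pairwise adjacent, and any tree decomposition puts a clique entirely inside one bag — forcing width ≥ 3. Therefore the treewidth is 3.

3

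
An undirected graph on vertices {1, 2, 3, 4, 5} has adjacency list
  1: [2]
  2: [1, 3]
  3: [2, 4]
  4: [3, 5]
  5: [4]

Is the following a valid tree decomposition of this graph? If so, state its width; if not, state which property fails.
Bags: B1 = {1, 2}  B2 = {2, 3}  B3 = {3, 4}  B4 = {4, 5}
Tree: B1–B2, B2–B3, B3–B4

Vertex coverage: the bags together contain {1, 2, 3, 4, 5}, the full vertex set. Edge coverage: each edge of G has both endpoints in at least one bag. Running intersection: for every vertex, the bags containing it form a connected subtree. All three properties hold, so this is a valid tree decomposition of width max|bag| − 1 = 1, and hence tw(G) ≤ 1.

Yes; width 1.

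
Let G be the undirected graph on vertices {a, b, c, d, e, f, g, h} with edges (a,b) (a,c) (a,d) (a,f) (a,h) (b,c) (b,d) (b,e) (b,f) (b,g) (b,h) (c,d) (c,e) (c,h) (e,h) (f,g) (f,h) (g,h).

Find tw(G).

3

A width-3 tree decomposition is:
Bags: B1 = {b, c, e, h}  B2 = {a, b, c, h}  B3 = {a, b, f, h}  B4 = {b, f, g, h}  B5 = {a, b, c, d}
Tree: B1–B2, B2–B3, B3–B4, B2–B5
Every bag has size at most 4, so the width is 4 − 1 = 3 and tw(G) ≤ 3. On the other hand G contains the 4-clique {a, b, c, d}. A clique must lie in a single bag of any decomposition, so no decomposition can have width below 3. Therefore the treewidth is 3.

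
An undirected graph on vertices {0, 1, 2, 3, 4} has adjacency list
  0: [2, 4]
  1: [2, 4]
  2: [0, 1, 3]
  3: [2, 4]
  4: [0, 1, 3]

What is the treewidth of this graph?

A width-2 tree decomposition is:
Bags: B1 = {2, 3, 4}  B2 = {1, 2, 4}  B3 = {0, 2, 4}
Tree: B1–B2, B2–B3
Every bag has size at most 3, so the width is 3 − 1 = 2 and tw(G) ≤ 2. Since 3–4–1–2–3 is a cycle in G, G is not acyclic. Forests are exactly the graphs of treewidth ≤ 1, so tw(G) ≥ 2. Therefore the treewidth is 2.

2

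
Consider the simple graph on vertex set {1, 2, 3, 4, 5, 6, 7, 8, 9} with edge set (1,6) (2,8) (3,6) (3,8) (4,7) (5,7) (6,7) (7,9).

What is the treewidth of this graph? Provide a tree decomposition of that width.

Treewidth 1.
One such decomposition:
Bags: B1 = {6, 7}  B2 = {1, 6}  B3 = {3, 6}  B4 = {3, 8}  B5 = {5, 7}  B6 = {2, 8}  B7 = {4, 7}  B8 = {7, 9}
Tree: B1–B2, B1–B3, B3–B4, B1–B5, B4–B6, B5–B7, B1–B8

Each bag holds 2 vertices, so the decomposition has width 1, which upper-bounds the treewidth. G has an edge, so its treewidth is at least 1. Combining the bounds, tw(G) = 1.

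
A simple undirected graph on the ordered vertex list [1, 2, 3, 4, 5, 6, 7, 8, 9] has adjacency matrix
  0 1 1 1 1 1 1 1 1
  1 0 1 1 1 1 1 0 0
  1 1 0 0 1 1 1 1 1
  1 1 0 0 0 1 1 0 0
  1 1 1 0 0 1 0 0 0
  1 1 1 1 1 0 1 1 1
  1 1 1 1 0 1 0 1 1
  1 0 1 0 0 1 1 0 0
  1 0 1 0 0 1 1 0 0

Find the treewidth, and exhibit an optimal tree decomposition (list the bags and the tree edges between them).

The largest bag has 5 vertices, giving width 4; this decomposition certifies tw(G) ≤ 4. For the lower bound, the 5 vertices {1, 2, 3, 5, 6} are pairwise adjacent, and any tree decomposition puts a clique entirely inside one bag — forcing width ≥ 4. The upper and lower bounds meet at 4, so that is the treewidth.

Treewidth 4.
One such decomposition:
Bags: B1 = {1, 2, 3, 5, 6}  B2 = {1, 2, 3, 6, 7}  B3 = {1, 3, 6, 7, 8}  B4 = {1, 2, 4, 6, 7}  B5 = {1, 3, 6, 7, 9}
Tree: B1–B2, B2–B3, B2–B4, B2–B5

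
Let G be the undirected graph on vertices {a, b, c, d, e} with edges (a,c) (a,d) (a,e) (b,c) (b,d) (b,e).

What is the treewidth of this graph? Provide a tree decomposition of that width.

Treewidth 2.
Bags: B1 = {a, b, c}  B2 = {a, b, e}  B3 = {a, b, d}
Tree: B1–B2, B2–B3

Each bag holds 3 vertices, so the decomposition has width 2, which upper-bounds the treewidth. Since c–b–e–a–c is a cycle in G, G is not acyclic. Forests are exactly the graphs of treewidth ≤ 1, so tw(G) ≥ 2. Hence tw(G) = 2 exactly.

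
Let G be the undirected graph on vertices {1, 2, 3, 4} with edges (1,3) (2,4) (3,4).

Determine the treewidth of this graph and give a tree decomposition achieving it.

Treewidth 1.
One optimal decomposition is:
Bags: B1 = {1, 3}  B2 = {3, 4}  B3 = {2, 4}
Tree: B1–B2, B2–B3

Each bag holds 2 vertices, so the decomposition has width 1, which upper-bounds the treewidth. Since G has at least one edge (e.g. 1–3), it is not an edgeless graph, so tw(G) ≥ 1. The upper and lower bounds meet at 1, so that is the treewidth.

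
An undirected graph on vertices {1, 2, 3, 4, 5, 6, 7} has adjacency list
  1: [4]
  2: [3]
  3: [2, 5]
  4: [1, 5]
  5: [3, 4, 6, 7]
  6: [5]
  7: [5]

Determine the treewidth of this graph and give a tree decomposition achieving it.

The largest bag has 2 vertices, giving width 1; this decomposition certifies tw(G) ≤ 1. G has an edge, so its treewidth is at least 1. Hence tw(G) = 1 exactly.

Treewidth 1.
Bags: B1 = {4, 5}  B2 = {3, 5}  B3 = {1, 4}  B4 = {5, 7}  B5 = {5, 6}  B6 = {2, 3}
Tree: B1–B2, B1–B3, B2–B4, B2–B5, B2–B6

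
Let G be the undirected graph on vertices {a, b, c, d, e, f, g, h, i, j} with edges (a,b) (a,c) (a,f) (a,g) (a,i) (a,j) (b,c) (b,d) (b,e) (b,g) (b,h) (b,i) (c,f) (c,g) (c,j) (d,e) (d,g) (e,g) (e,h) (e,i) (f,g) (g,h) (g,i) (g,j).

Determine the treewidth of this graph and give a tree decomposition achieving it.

Treewidth 3.
Bags: B1 = {a, b, c, g}  B2 = {a, b, g, i}  B3 = {a, c, f, g}  B4 = {a, c, g, j}  B5 = {b, e, g, i}  B6 = {b, d, e, g}  B7 = {b, e, g, h}
Tree: B1–B2, B1–B3, B3–B4, B2–B5, B5–B6, B5–B7

Every bag has size at most 4, so the width is 4 − 1 = 3 and tw(G) ≤ 3. Conversely, {a, c, g, j} is a clique of size 4, and the vertices of any clique must share a bag in every tree decomposition; so some bag has ≥ 4 vertices and tw(G) ≥ 3. The upper and lower bounds meet at 3, so that is the treewidth.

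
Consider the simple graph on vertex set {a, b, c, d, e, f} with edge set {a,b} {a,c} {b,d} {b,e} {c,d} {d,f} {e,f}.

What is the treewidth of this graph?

A width-2 tree decomposition is:
Bags: B1 = {d, e, f}  B2 = {b, d, e}  B3 = {b, c, d}  B4 = {a, b, c}
Tree: B1–B2, B2–B3, B3–B4
Each bag holds 3 vertices, so the decomposition has width 2, which upper-bounds the treewidth. For the lower bound, G contains the cycle f–e–b–d–f, so G is not a forest; only forests have treewidth ≤ 1, hence tw(G) ≥ 2. Therefore the treewidth is 2.

2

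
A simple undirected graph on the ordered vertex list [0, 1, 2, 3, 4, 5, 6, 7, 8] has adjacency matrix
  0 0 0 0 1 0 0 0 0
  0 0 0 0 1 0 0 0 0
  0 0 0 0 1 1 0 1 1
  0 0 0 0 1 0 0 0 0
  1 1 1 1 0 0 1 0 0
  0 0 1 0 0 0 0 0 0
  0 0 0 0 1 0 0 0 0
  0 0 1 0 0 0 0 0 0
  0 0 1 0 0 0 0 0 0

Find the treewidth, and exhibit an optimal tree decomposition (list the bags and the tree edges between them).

The largest bag has 2 vertices, giving width 1; this decomposition certifies tw(G) ≤ 1. Any graph with an edge has treewidth ≥ 1, and G has the edge 4–2. The upper and lower bounds meet at 1, so that is the treewidth.

Treewidth 1.
One optimal decomposition is:
Bags: B1 = {2, 4}  B2 = {4, 6}  B3 = {1, 4}  B4 = {2, 8}  B5 = {2, 5}  B6 = {2, 7}  B7 = {3, 4}  B8 = {0, 4}
Tree: B1–B2, B2–B3, B1–B4, B1–B5, B4–B6, B2–B7, B2–B8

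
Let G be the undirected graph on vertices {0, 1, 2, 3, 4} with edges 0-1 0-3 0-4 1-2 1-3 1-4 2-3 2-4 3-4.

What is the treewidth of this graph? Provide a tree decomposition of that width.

The largest bag has 4 vertices, giving width 3; this decomposition certifies tw(G) ≤ 3. For the lower bound, the 4 vertices {0, 1, 3, 4} are pairwise adjacent, and any tree decomposition puts a clique entirely inside one bag — forcing width ≥ 3. Hence tw(G) = 3 exactly.

Treewidth 3.
One such decomposition:
Bags: B1 = {1, 2, 3, 4}  B2 = {0, 1, 3, 4}
Tree: B1–B2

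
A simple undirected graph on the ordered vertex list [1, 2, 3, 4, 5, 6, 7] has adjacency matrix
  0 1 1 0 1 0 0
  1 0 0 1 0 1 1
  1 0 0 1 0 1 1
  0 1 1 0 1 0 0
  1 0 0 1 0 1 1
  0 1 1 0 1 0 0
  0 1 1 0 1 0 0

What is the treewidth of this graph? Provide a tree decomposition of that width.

Treewidth 3.
Bags: B1 = {2, 3, 5, 6}  B2 = {1, 2, 3, 5}  B3 = {2, 3, 5, 7}  B4 = {2, 3, 4, 5}
Tree: B1–B2, B2–B3, B3–B4

The largest bag has 4 vertices, giving width 3; this decomposition certifies tw(G) ≤ 3. For the lower bound: the 4 vertex sets {5,6}, {1,3}, {2}, {7} are disjoint, each induces a connected subgraph, and every pair is joined by at least one edge of G. Contracting each set to a single vertex therefore yields K_{4} as a minor, and since treewidth is minor-monotone, tw(G) ≥ tw(K_{4}) = 3. The upper and lower bounds meet at 3, so that is the treewidth.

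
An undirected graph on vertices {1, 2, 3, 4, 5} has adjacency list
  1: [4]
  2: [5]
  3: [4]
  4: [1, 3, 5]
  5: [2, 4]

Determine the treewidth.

1

A width-1 tree decomposition is:
Bags: B1 = {4, 5}  B2 = {3, 4}  B3 = {2, 5}  B4 = {1, 4}
Tree: B1–B2, B1–B3, B1–B4
Each bag holds 2 vertices, so the decomposition has width 1, which upper-bounds the treewidth. G has an edge, so its treewidth is at least 1. Hence tw(G) = 1 exactly.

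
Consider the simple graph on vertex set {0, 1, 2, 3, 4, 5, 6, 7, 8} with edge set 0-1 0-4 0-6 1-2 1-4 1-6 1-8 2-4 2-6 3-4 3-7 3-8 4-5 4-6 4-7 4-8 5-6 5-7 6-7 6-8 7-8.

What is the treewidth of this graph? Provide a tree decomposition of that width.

Treewidth 3.
One optimal decomposition is:
Bags: B1 = {0, 1, 4, 6}  B2 = {1, 4, 6, 8}  B3 = {4, 6, 7, 8}  B4 = {4, 5, 6, 7}  B5 = {1, 2, 4, 6}  B6 = {3, 4, 7, 8}
Tree: B1–B2, B2–B3, B3–B4, B2–B5, B3–B6

The largest bag has 4 vertices, giving width 3; this decomposition certifies tw(G) ≤ 3. On the other hand G contains the 4-clique {3, 4, 7, 8}. A clique must lie in a single bag of any decomposition, so no decomposition can have width below 3. Therefore the treewidth is 3.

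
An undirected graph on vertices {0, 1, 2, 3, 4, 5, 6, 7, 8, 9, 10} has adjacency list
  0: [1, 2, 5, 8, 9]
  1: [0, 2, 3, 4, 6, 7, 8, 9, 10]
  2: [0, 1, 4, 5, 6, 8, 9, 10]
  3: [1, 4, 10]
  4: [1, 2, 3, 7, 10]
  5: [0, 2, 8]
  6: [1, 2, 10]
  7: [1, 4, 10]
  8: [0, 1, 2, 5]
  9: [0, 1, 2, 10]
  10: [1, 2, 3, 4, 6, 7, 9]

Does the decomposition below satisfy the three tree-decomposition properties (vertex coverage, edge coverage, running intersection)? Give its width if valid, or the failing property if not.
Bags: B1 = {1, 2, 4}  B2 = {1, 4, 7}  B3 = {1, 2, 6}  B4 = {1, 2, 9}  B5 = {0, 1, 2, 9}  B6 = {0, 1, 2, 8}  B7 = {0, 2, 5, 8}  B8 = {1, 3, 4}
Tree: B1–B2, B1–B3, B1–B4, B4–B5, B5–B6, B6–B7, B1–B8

No — vertex 10 appears in no bag.

A tree decomposition must satisfy three properties: every vertex lies in some bag; for every edge, both endpoints lie together in some bag; and for every vertex, the bags containing it form a connected subtree. Here vertex 10 appears in no bag, so the decomposition is invalid.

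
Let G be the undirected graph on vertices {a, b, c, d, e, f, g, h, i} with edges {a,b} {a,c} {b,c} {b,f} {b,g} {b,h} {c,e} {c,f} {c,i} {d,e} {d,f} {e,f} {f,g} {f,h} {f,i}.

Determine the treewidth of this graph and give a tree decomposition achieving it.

Every bag has size at most 3, so the width is 3 − 1 = 2 and tw(G) ≤ 2. Conversely, {a, b, c} is a clique of size 3, and the vertices of any clique must share a bag in every tree decomposition; so some bag has ≥ 3 vertices and tw(G) ≥ 2. The upper and lower bounds meet at 2, so that is the treewidth.

Treewidth 2.
One such decomposition:
Bags: B1 = {b, c, f}  B2 = {b, f, g}  B3 = {c, f, i}  B4 = {c, e, f}  B5 = {b, f, h}  B6 = {a, b, c}  B7 = {d, e, f}
Tree: B1–B2, B1–B3, B1–B4, B1–B5, B1–B6, B4–B7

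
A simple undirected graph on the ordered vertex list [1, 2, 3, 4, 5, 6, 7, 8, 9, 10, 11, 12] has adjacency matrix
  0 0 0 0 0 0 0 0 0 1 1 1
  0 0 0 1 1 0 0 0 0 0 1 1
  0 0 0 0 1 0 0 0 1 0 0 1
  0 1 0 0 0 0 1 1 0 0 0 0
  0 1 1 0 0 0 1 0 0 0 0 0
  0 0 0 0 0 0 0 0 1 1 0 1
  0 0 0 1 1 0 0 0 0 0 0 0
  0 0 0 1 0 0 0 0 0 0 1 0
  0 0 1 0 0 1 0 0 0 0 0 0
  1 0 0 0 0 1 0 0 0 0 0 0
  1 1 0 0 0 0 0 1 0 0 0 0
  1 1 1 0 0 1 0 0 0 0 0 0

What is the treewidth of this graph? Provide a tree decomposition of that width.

Treewidth 3.
Bags: B1 = {4, 7, 8, 11}  B2 = {2, 4, 7, 11}  B3 = {2, 5, 7, 11}  B4 = {1, 2, 5, 11}  B5 = {1, 2, 5, 12}  B6 = {1, 3, 5, 12}  B7 = {1, 3, 10, 12}  B8 = {3, 6, 10, 12}  B9 = {3, 6, 9, 10}
Tree: B1–B2, B2–B3, B3–B4, B4–B5, B5–B6, B6–B7, B7–B8, B8–B9

The largest bag has 4 vertices, giving width 3; this decomposition certifies tw(G) ≤ 3. For the lower bound: the 4 vertex sets {4,7,8}, {11}, {2}, {1,3,5,12} are disjoint, each induces a connected subgraph, and every pair is joined by at least one edge of G. Contracting each set to a single vertex therefore yields K_{4} as a minor, and since treewidth is minor-monotone, tw(G) ≥ tw(K_{4}) = 3. Hence tw(G) = 3 exactly.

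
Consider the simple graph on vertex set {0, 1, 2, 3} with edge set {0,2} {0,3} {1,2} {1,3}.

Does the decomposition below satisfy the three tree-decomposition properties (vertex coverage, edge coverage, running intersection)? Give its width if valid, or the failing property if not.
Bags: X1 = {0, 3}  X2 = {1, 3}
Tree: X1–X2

A tree decomposition must satisfy three properties: every vertex lies in some bag; for every edge, both endpoints lie together in some bag; and for every vertex, the bags containing it form a connected subtree. Here vertex 2 appears in no bag, so the decomposition is invalid.

No — vertex 2 appears in no bag.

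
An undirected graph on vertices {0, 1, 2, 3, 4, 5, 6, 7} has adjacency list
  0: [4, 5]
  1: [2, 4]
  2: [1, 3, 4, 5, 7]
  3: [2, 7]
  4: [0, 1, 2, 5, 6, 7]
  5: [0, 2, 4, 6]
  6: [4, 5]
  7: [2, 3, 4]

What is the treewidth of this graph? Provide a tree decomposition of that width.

Treewidth 2.
One optimal decomposition is:
Bags: B1 = {1, 2, 4}  B2 = {2, 4, 5}  B3 = {4, 5, 6}  B4 = {2, 4, 7}  B5 = {0, 4, 5}  B6 = {2, 3, 7}
Tree: B1–B2, B2–B3, B2–B4, B3–B5, B4–B6

Each bag holds 3 vertices, so the decomposition has width 2, which upper-bounds the treewidth. On the other hand G contains the 3-clique {2, 3, 7}. A clique must lie in a single bag of any decomposition, so no decomposition can have width below 2. Hence tw(G) = 2 exactly.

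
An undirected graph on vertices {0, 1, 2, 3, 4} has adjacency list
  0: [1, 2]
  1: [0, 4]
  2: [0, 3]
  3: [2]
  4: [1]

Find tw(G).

1

A width-1 tree decomposition is:
Bags: B1 = {1, 4}  B2 = {0, 1}  B3 = {0, 2}  B4 = {2, 3}
Tree: B1–B2, B2–B3, B3–B4
Every bag has size at most 2, so the width is 2 − 1 = 1 and tw(G) ≤ 1. Any graph with an edge has treewidth ≥ 1, and G has the edge 4–1. The upper and lower bounds meet at 1, so that is the treewidth.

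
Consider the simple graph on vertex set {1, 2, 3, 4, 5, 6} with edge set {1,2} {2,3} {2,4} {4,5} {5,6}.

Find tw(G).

A width-1 tree decomposition is:
Bags: B1 = {2, 3}  B2 = {2, 4}  B3 = {1, 2}  B4 = {4, 5}  B5 = {5, 6}
Tree: B1–B2, B1–B3, B2–B4, B4–B5
Each bag holds 2 vertices, so the decomposition has width 1, which upper-bounds the treewidth. Any graph with an edge has treewidth ≥ 1, and G has the edge 2–3. Combining the bounds, tw(G) = 1.

1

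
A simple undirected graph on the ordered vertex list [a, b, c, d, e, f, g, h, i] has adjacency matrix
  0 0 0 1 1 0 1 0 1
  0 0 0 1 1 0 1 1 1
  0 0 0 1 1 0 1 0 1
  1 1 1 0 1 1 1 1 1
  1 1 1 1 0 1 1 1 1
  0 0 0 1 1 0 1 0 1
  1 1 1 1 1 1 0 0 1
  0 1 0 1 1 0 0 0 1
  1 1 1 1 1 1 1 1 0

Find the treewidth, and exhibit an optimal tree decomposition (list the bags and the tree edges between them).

Treewidth 4.
One optimal decomposition is:
Bags: B1 = {d, e, f, g, i}  B2 = {c, d, e, g, i}  B3 = {b, d, e, g, i}  B4 = {a, d, e, g, i}  B5 = {b, d, e, h, i}
Tree: B1–B2, B2–B3, B2–B4, B3–B5

The largest bag has 5 vertices, giving width 4; this decomposition certifies tw(G) ≤ 4. On the other hand G contains the 5-clique {d, e, f, g, i}. A clique must lie in a single bag of any decomposition, so no decomposition can have width below 4. Combining the bounds, tw(G) = 4.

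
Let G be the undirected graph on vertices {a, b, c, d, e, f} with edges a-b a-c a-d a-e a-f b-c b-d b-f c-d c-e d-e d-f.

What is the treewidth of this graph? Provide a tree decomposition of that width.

Treewidth 3.
One optimal decomposition is:
Bags: B1 = {a, b, d, f}  B2 = {a, b, c, d}  B3 = {a, c, d, e}
Tree: B1–B2, B2–B3

Every bag has size at most 4, so the width is 4 − 1 = 3 and tw(G) ≤ 3. On the other hand G contains the 4-clique {a, c, d, e}. A clique must lie in a single bag of any decomposition, so no decomposition can have width below 3. Combining the bounds, tw(G) = 3.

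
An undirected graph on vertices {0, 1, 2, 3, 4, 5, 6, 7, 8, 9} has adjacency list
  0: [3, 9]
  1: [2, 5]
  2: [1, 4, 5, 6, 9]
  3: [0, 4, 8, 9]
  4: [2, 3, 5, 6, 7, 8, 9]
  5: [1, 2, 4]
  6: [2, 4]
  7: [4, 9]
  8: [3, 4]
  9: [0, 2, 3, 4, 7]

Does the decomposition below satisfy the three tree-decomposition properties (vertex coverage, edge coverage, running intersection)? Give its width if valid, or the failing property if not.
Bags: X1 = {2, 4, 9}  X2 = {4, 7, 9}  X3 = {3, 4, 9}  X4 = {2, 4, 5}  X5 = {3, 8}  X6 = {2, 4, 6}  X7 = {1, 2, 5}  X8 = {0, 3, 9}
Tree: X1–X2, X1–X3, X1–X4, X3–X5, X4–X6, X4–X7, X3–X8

A tree decomposition must satisfy three properties: every vertex lies in some bag; for every edge, both endpoints lie together in some bag; and for every vertex, the bags containing it form a connected subtree. Here edge (4,8) lies in no bag, so the decomposition is invalid.

No — edge (4,8) lies in no bag.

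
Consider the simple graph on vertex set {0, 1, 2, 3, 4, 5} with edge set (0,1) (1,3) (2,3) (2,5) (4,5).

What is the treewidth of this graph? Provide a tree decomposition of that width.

Every bag has size at most 2, so the width is 2 − 1 = 1 and tw(G) ≤ 1. Any graph with an edge has treewidth ≥ 1, and G has the edge 4–5. Hence tw(G) = 1 exactly.

Treewidth 1.
One such decomposition:
Bags: B1 = {4, 5}  B2 = {2, 5}  B3 = {2, 3}  B4 = {1, 3}  B5 = {0, 1}
Tree: B1–B2, B2–B3, B3–B4, B4–B5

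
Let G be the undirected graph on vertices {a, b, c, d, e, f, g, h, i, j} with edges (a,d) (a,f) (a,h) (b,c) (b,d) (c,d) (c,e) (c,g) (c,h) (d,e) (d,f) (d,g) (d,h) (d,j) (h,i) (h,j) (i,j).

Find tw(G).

A width-2 tree decomposition is:
Bags: B1 = {a, d, f}  B2 = {a, d, h}  B3 = {d, h, j}  B4 = {h, i, j}  B5 = {c, d, h}  B6 = {c, d, g}  B7 = {c, d, e}  B8 = {b, c, d}
Tree: B1–B2, B2–B3, B3–B4, B2–B5, B5–B6, B6–B7, B6–B8
Every bag has size at most 3, so the width is 3 − 1 = 2 and tw(G) ≤ 2. On the other hand G contains the 3-clique {a, d, h}. A clique must lie in a single bag of any decomposition, so no decomposition can have width below 2. Combining the bounds, tw(G) = 2.

2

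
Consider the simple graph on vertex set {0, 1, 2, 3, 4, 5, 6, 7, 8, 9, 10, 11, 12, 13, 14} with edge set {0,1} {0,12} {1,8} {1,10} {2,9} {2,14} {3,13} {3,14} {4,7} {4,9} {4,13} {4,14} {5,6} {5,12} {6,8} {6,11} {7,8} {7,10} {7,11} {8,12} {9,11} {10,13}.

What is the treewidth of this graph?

A width-3 tree decomposition is:
Bags: B1 = {0, 1, 5, 12}  B2 = {1, 5, 8, 12}  B3 = {1, 5, 6, 8}  B4 = {1, 6, 8, 10}  B5 = {6, 7, 8, 10}  B6 = {6, 7, 10, 11}  B7 = {7, 10, 11, 13}  B8 = {4, 7, 11, 13}  B9 = {4, 9, 11, 13}  B10 = {3, 4, 9, 13}  B11 = {3, 4, 9, 14}  B12 = {2, 3, 9, 14}
Tree: B1–B2, B2–B3, B3–B4, B4–B5, B5–B6, B6–B7, B7–B8, B8–B9, B9–B10, B10–B11, B11–B12
The largest bag has 4 vertices, giving width 3; this decomposition certifies tw(G) ≤ 3. For the lower bound: the 4 vertex sets {0,5,12}, {1}, {8}, {6,7,10,11} are disjoint, each induces a connected subgraph, and every pair is joined by at least one edge of G. Contracting each set to a single vertex therefore yields K_{4} as a minor, and since treewidth is minor-monotone, tw(G) ≥ tw(K_{4}) = 3. Combining the bounds, tw(G) = 3.

3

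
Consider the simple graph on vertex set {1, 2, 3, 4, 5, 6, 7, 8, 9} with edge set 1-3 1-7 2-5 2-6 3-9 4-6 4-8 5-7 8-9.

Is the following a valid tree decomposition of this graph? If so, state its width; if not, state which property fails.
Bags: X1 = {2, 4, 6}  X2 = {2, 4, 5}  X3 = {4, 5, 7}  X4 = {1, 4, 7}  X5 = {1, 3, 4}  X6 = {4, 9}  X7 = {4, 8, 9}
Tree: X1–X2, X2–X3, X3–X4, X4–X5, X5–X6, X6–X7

No — edge (3,9) lies in no bag.

A tree decomposition must satisfy three properties: every vertex lies in some bag; for every edge, both endpoints lie together in some bag; and for every vertex, the bags containing it form a connected subtree. Here edge (3,9) lies in no bag, so the decomposition is invalid.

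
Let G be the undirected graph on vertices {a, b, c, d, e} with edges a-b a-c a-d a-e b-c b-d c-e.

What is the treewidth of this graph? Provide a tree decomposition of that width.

Treewidth 2.
One such decomposition:
Bags: B1 = {a, b, d}  B2 = {a, b, c}  B3 = {a, c, e}
Tree: B1–B2, B2–B3

The largest bag has 3 vertices, giving width 2; this decomposition certifies tw(G) ≤ 2. Conversely, {a, b, d} is a clique of size 3, and the vertices of any clique must share a bag in every tree decomposition; so some bag has ≥ 3 vertices and tw(G) ≥ 2. Hence tw(G) = 2 exactly.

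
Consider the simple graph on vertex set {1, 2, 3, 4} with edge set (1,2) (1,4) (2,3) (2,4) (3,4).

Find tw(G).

2

A width-2 tree decomposition is:
Bags: B1 = {1, 2, 4}  B2 = {2, 3, 4}
Tree: B1–B2
Every bag has size at most 3, so the width is 3 − 1 = 2 and tw(G) ≤ 2. On the other hand G contains the 3-clique {1, 2, 4}. A clique must lie in a single bag of any decomposition, so no decomposition can have width below 2. Therefore the treewidth is 2.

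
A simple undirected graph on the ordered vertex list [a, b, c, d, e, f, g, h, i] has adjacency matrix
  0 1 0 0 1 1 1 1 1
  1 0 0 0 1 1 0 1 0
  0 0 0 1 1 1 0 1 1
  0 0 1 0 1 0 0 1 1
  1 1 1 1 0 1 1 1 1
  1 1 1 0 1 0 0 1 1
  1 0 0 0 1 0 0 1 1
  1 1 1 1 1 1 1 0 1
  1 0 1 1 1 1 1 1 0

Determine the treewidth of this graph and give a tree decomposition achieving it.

Treewidth 4.
One such decomposition:
Bags: B1 = {a, e, f, h, i}  B2 = {a, b, e, f, h}  B3 = {c, e, f, h, i}  B4 = {c, d, e, h, i}  B5 = {a, e, g, h, i}
Tree: B1–B2, B1–B3, B3–B4, B1–B5

Every bag has size at most 5, so the width is 5 − 1 = 4 and tw(G) ≤ 4. For the lower bound, the 5 vertices {a, b, e, f, h} are pairwise adjacent, and any tree decomposition puts a clique entirely inside one bag — forcing width ≥ 4. Hence tw(G) = 4 exactly.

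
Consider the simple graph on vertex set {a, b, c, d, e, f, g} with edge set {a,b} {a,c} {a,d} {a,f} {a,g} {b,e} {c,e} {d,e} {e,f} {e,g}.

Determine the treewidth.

A width-2 tree decomposition is:
Bags: B1 = {a, d, e}  B2 = {a, b, e}  B3 = {a, e, f}  B4 = {a, c, e}  B5 = {a, e, g}
Tree: B1–B2, B2–B3, B3–B4, B4–B5
Every bag has size at most 3, so the width is 3 − 1 = 2 and tw(G) ≤ 2. For the lower bound, G contains the cycle a–d–e–b–a, so G is not a forest; only forests have treewidth ≤ 1, hence tw(G) ≥ 2. Combining the bounds, tw(G) = 2.

2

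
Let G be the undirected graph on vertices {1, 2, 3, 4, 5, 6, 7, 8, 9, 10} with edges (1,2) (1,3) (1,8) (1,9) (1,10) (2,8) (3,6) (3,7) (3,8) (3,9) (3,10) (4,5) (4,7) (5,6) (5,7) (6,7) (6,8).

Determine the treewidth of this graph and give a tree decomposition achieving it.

Treewidth 2.
One optimal decomposition is:
Bags: B1 = {3, 6, 8}  B2 = {3, 6, 7}  B3 = {1, 3, 8}  B4 = {5, 6, 7}  B5 = {4, 5, 7}  B6 = {1, 3, 9}  B7 = {1, 3, 10}  B8 = {1, 2, 8}
Tree: B1–B2, B1–B3, B2–B4, B4–B5, B3–B6, B6–B7, B3–B8

Each bag holds 3 vertices, so the decomposition has width 2, which upper-bounds the treewidth. On the other hand G contains the 3-clique {1, 2, 8}. A clique must lie in a single bag of any decomposition, so no decomposition can have width below 2. The upper and lower bounds meet at 2, so that is the treewidth.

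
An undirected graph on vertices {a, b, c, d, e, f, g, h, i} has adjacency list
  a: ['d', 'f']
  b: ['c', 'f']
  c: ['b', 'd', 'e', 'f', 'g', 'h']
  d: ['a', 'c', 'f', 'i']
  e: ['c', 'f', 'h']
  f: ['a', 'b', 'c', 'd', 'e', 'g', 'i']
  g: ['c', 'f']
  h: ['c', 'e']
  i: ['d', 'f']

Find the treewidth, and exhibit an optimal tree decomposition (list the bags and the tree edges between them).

Treewidth 2.
One such decomposition:
Bags: B1 = {c, e, f}  B2 = {c, d, f}  B3 = {c, e, h}  B4 = {d, f, i}  B5 = {a, d, f}  B6 = {b, c, f}  B7 = {c, f, g}
Tree: B1–B2, B1–B3, B2–B4, B4–B5, B2–B6, B1–B7

Each bag holds 3 vertices, so the decomposition has width 2, which upper-bounds the treewidth. Conversely, {c, e, h} is a clique of size 3, and the vertices of any clique must share a bag in every tree decomposition; so some bag has ≥ 3 vertices and tw(G) ≥ 2. Hence tw(G) = 2 exactly.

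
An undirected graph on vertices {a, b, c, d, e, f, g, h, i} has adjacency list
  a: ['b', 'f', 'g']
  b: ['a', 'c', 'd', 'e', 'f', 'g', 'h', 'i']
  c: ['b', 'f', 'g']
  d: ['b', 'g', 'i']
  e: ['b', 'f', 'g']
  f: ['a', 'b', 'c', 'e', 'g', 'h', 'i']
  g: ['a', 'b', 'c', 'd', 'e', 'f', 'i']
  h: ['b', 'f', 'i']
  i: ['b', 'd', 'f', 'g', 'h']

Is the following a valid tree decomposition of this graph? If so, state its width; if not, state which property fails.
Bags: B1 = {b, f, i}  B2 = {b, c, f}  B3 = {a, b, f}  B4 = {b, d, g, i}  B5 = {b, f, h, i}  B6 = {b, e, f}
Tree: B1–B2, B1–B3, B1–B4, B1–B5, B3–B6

No — edge (g,f) lies in no bag.

A tree decomposition must satisfy three properties: every vertex lies in some bag; for every edge, both endpoints lie together in some bag; and for every vertex, the bags containing it form a connected subtree. Here edge (g,f) lies in no bag, so the decomposition is invalid.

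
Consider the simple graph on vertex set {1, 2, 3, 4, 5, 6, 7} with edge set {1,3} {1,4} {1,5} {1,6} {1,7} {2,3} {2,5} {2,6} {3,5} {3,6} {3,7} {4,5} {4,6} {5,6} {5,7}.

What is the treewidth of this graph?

A width-3 tree decomposition is:
Bags: B1 = {1, 3, 5, 6}  B2 = {1, 4, 5, 6}  B3 = {2, 3, 5, 6}  B4 = {1, 3, 5, 7}
Tree: B1–B2, B1–B3, B1–B4
Every bag has size at most 4, so the width is 4 − 1 = 3 and tw(G) ≤ 3. For the lower bound, the 4 vertices {1, 3, 5, 6} are pairwise adjacent, and any tree decomposition puts a clique entirely inside one bag — forcing width ≥ 3. Combining the bounds, tw(G) = 3.

3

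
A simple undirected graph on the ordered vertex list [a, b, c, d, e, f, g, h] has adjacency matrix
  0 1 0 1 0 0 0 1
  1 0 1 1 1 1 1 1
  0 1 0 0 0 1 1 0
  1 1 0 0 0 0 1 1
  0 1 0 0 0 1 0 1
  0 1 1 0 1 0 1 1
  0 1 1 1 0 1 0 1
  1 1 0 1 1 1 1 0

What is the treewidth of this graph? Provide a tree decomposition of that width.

The largest bag has 4 vertices, giving width 3; this decomposition certifies tw(G) ≤ 3. On the other hand G contains the 4-clique {b, d, g, h}. A clique must lie in a single bag of any decomposition, so no decomposition can have width below 3. Combining the bounds, tw(G) = 3.

Treewidth 3.
One such decomposition:
Bags: B1 = {b, f, g, h}  B2 = {b, e, f, h}  B3 = {b, c, f, g}  B4 = {b, d, g, h}  B5 = {a, b, d, h}
Tree: B1–B2, B1–B3, B1–B4, B4–B5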